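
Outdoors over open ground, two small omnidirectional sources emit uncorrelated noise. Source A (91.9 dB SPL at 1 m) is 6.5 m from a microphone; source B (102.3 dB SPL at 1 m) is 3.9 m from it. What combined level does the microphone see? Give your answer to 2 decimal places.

90.62 dB SPL

At the listener: L_A = 91.9 − 20·log₁₀(6.5) = 75.642 dB; L_B = 102.3 − 20·log₁₀(3.9) = 90.479 dB.
Combined: 10·log₁₀(10^(75.642/10)+10^(90.479/10)) = 90.62 dB SPL.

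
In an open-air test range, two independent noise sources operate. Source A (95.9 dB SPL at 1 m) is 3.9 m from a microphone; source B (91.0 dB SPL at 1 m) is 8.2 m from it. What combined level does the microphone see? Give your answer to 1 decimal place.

84.4 dB SPL

At the listener: L_A = 95.9 − 20·log₁₀(3.9) = 84.08 dB; L_B = 91.0 − 20·log₁₀(8.2) = 72.72 dB.
Combined: 10·log₁₀(10^(84.08/10)+10^(72.72/10)) = 84.4 dB SPL.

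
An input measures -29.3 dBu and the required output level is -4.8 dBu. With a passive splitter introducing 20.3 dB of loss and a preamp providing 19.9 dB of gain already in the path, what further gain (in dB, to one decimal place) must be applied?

24.9 dB

The required make-up gain is the shortfall in the dB sum.
G = -4.8 − (-29.3) + 20.3 − 19.9 = 24.9 dB.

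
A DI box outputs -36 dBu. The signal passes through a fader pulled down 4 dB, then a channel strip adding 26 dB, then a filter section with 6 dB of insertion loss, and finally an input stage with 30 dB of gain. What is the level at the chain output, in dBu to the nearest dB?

Gain stages sum in dB:
-36 − 4 + 26 − 6 + 30 = +10 dBu.

+10 dBu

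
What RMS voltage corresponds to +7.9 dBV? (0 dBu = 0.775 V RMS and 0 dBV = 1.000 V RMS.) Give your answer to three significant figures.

2.48 V

V = 1.000 V × 10^(+7.9/20).
= 1.000 × 2.483 = 2.48 V.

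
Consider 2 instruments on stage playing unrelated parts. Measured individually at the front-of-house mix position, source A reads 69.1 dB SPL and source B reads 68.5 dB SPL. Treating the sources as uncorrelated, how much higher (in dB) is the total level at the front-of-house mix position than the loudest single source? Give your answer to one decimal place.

Uncorrelated sources add in intensity (power), not in dB.
L_total = 10·log₁₀(10^(69.1/10) + 10^(68.5/10)) = 71.82 dB SPL.
Excess over the loudest (69.1 dB): 71.82 − 69.1 = 2.7 dB.

2.7 dB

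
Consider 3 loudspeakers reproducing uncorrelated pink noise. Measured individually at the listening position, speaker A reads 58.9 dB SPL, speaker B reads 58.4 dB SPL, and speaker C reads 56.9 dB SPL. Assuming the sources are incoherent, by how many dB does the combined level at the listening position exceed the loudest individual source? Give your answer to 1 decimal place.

Uncorrelated sources add in intensity (power), not in dB.
L_total = 10·log₁₀(10^(58.9/10) + 10^(58.4/10) + 10^(56.9/10)) = 62.92 dB SPL.
Excess over the loudest (58.9 dB): 62.92 − 58.9 = 4.0 dB.

4.0 dB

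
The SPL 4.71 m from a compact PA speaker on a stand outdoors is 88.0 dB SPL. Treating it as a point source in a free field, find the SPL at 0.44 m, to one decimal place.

For a point source in a free field, ΔL = −20·log₁₀(d₂/d₁).
ΔL = −20·log₁₀(0.44/4.71) = 20.59 dB, so L₂ = 88.0 + (20.59) = 108.6 dB SPL.

108.6 dB SPL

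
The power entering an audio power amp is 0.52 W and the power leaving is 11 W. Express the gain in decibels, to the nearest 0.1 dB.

For a power ratio, dB = 10·log₁₀(P₂/P₁).
10·log₁₀(11/0.52) = 10·log₁₀(21.15) = 13.3 dB.

13.3 dB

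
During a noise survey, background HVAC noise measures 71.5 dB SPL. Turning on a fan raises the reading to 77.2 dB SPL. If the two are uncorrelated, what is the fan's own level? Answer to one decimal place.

75.8 dB SPL

Background correction is a power subtraction:
L_src = 10·log₁₀(10^(77.2/10) − 10^(71.5/10)) = 10·log₁₀(38360000) = 75.8 dB SPL.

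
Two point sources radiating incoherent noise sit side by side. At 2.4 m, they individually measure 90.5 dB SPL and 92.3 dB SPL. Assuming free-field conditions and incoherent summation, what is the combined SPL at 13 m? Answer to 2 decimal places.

79.83 dB SPL

Combined at 2.4 m: 10·log₁₀(10^(90.5/10)+10^(92.3/10)) = 94.503 dB SPL.
Then apply −20·log₁₀(13/2.4) = -14.675 dB → 79.83 dB SPL.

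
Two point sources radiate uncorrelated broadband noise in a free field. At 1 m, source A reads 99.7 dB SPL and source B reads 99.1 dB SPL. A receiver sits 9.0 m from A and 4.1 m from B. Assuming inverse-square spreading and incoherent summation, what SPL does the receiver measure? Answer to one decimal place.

87.8 dB SPL

At the listener: L_A = 99.7 − 20·log₁₀(9.0) = 80.62 dB; L_B = 99.1 − 20·log₁₀(4.1) = 86.84 dB.
Combined: 10·log₁₀(10^(80.62/10)+10^(86.84/10)) = 87.8 dB SPL.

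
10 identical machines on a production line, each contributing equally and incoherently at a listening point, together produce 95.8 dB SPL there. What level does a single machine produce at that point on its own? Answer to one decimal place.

85.8 dB SPL

10 equal incoherent sources add 10·log₁₀(10) = 10.00 dB over one source.
L_one = 95.8 − 10.00 = 85.8 dB SPL.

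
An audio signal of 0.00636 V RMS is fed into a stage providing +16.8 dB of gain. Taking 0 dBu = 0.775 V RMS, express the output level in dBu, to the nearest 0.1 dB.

-24.9 dBu

Input level: 20·log₁₀(0.00636/0.775) = -41.72 dBu.
Output: -41.72 + 16.8 = -24.9 dBu.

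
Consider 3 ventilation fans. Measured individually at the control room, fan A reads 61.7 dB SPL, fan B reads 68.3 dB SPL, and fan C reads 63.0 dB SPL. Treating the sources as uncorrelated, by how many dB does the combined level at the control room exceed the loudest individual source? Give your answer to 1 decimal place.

1.8 dB

Uncorrelated sources add in intensity (power), not in dB.
L_total = 10·log₁₀(10^(61.7/10) + 10^(68.3/10) + 10^(63.0/10)) = 70.10 dB SPL.
Excess over the loudest (68.3 dB): 70.10 − 68.3 = 1.8 dB.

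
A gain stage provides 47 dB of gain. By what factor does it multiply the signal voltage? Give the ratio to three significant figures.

224

Voltage ratio = 10^(dB/20).
10^(47/20) = 10^(2.350) = 224.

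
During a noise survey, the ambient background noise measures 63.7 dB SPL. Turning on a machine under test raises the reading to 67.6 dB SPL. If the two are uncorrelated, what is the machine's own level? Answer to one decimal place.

Background correction is a power subtraction:
L_src = 10·log₁₀(10^(67.6/10) − 10^(63.7/10)) = 10·log₁₀(3410000) = 65.3 dB SPL.

65.3 dB SPL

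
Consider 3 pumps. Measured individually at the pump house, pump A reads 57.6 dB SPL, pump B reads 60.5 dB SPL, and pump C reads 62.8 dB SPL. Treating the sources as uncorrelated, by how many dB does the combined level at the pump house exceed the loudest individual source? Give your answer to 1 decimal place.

Incoherent sources sum as intensities:
L_total = 10·log₁₀(10^(57.6/10) + 10^(60.5/10) + 10^(62.8/10)) = 65.57 dB SPL.
Excess over the loudest (62.8 dB): 65.57 − 62.8 = 2.8 dB.

2.8 dB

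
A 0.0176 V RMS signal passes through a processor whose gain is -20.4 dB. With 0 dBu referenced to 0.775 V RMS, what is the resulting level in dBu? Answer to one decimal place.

-53.3 dBu

Input level: 20·log₁₀(0.0176/0.775) = -32.88 dBu.
Output: -32.88 − 20.4 = -53.3 dBu.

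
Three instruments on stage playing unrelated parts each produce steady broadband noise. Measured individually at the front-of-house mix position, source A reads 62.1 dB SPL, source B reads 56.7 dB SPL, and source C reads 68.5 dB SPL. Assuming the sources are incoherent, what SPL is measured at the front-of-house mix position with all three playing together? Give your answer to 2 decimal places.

Incoherent sources sum as intensities:
L_total = 10·log₁₀(10^(62.1/10) + 10^(56.7/10) + 10^(68.5/10)) = 10·log₁₀(9169000) = 69.62 dB SPL.

69.62 dB SPL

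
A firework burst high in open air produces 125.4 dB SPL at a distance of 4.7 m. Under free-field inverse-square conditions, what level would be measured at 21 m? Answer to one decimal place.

Free-field point source: level drops by 20·log₁₀ of the distance ratio.
ΔL = −20·log₁₀(21/4.7) = -13.00 dB, so L₂ = 125.4 + (-13.00) = 112.4 dB SPL.

112.4 dB SPL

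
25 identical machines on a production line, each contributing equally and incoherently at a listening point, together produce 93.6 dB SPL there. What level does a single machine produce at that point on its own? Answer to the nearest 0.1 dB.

79.6 dB SPL

25 equal incoherent sources add 10·log₁₀(25) = 13.98 dB over one source.
L_one = 93.6 − 13.98 = 79.6 dB SPL.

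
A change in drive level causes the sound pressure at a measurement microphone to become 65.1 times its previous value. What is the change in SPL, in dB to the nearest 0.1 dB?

36.3 dB

SPL change from a pressure ratio uses the 20·log₁₀ form:
20·log₁₀(65.1) = 36.3 dB.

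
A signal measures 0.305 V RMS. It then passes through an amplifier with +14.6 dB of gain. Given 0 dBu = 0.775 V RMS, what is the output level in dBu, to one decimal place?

Input level: 20·log₁₀(0.305/0.775) = -8.10 dBu.
Output: -8.10 + 14.6 = +6.5 dBu.

+6.5 dBu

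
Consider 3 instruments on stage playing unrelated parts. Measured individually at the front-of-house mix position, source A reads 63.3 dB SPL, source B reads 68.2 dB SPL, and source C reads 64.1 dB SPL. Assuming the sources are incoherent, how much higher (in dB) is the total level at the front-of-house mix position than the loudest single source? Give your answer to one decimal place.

Add the sources as powers (linear), then convert back to dB:
L_total = 10·log₁₀(10^(63.3/10) + 10^(68.2/10) + 10^(64.1/10)) = 70.54 dB SPL.
Excess over the loudest (68.2 dB): 70.54 − 68.2 = 2.3 dB.

2.3 dB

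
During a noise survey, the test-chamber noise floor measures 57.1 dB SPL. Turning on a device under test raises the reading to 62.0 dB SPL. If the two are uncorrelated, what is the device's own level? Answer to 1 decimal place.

Background correction is a power subtraction:
L_src = 10·log₁₀(10^(62.0/10) − 10^(57.1/10)) = 10·log₁₀(1072000) = 60.3 dB SPL.

60.3 dB SPL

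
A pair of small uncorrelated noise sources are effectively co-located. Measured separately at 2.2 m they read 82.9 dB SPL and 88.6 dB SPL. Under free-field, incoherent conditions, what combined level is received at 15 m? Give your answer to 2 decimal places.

Combined at 2.2 m: 10·log₁₀(10^(82.9/10)+10^(88.6/10)) = 89.635 dB SPL.
Then apply −20·log₁₀(15/2.2) = -16.673 dB → 72.96 dB SPL.

72.96 dB SPL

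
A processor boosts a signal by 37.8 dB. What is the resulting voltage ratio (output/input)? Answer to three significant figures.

Voltage ratio = 10^(dB/20).
10^(37.8/20) = 10^(1.890) = 77.6.

77.6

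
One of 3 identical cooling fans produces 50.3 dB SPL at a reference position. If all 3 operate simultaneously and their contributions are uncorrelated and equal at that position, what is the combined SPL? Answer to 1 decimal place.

3 equal incoherent sources raise the level by 10·log₁₀(3) = 4.77 dB.
L_total = 50.3 + 4.77 = 55.1 dB SPL.

55.1 dB SPL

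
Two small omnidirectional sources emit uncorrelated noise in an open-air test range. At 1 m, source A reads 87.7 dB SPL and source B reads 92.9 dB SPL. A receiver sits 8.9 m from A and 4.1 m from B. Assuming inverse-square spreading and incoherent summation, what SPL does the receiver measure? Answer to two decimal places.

At the listener: L_A = 87.7 − 20·log₁₀(8.9) = 68.712 dB; L_B = 92.9 − 20·log₁₀(4.1) = 80.644 dB.
Combined: 10·log₁₀(10^(68.712/10)+10^(80.644/10)) = 80.91 dB SPL.

80.91 dB SPL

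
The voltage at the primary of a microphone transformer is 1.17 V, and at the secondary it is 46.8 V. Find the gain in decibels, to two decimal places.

For a voltage ratio, dB = 20·log₁₀(V₂/V₁).
20·log₁₀(46.8/1.17) = 20·log₁₀(40.00) = 32.04 dB.

32.04 dB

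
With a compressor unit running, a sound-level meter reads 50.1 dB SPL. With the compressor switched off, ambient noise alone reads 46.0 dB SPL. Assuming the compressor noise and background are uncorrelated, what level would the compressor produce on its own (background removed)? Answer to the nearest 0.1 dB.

48.0 dB SPL

Subtract intensities: L_src = 10·log₁₀(10^(L_total/10) − 10^(L_bg/10)).
L_src = 10·log₁₀(10^(50.1/10) − 10^(46.0/10)) = 10·log₁₀(62520) = 48.0 dB SPL.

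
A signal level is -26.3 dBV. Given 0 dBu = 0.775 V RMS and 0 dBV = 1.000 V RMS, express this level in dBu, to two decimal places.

The offset between the scales is 20·log₁₀(0.775/1.000) = −2.214 dB.
So dBu = -26.3 + 2.214 = -24.09 dBu.

-24.09 dBu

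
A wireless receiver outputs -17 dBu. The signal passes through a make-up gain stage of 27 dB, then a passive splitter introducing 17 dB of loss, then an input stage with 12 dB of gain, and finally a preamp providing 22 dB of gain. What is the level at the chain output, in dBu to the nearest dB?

+27 dBu

In dB, series stages simply add:
-17 + 27 − 17 + 12 + 22 = +27 dBu.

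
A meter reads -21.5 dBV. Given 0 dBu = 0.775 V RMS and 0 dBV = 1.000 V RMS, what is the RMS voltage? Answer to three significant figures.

V = 1.000 V × 10^(-21.5/20).
= 1.000 × 0.08414 = 0.0841 V.

0.0841 V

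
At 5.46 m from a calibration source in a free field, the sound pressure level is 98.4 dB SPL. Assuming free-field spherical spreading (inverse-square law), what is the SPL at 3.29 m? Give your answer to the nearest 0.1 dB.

For a point source in a free field, ΔL = −20·log₁₀(d₂/d₁).
ΔL = −20·log₁₀(3.29/5.46) = 4.40 dB, so L₂ = 98.4 + (4.40) = 102.8 dB SPL.

102.8 dB SPL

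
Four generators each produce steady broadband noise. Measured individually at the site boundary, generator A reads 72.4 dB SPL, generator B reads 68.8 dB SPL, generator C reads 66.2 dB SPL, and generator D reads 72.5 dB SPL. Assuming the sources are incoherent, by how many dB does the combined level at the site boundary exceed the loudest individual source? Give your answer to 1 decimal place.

4.2 dB

Add the sources as powers (linear), then convert back to dB:
L_total = 10·log₁₀(10^(72.4/10) + 10^(68.8/10) + 10^(66.2/10) + 10^(72.5/10)) = 76.71 dB SPL.
Excess over the loudest (72.5 dB): 76.71 − 72.5 = 4.2 dB.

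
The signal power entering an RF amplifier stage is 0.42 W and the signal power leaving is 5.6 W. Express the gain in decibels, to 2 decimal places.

11.25 dB

Power ratio → dB uses the 10·log₁₀ form:
10·log₁₀(5.6/0.42) = 10·log₁₀(13.33) = 11.25 dB.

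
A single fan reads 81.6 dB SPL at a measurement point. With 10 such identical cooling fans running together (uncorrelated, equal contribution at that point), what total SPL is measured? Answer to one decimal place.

10 equal incoherent sources raise the level by 10·log₁₀(10) = 10.00 dB.
L_total = 81.6 + 10.00 = 91.6 dB SPL.

91.6 dB SPL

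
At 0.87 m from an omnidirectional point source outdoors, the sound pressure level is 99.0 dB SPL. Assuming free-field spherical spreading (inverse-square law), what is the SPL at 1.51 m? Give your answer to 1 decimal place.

94.2 dB SPL

For a point source in a free field, ΔL = −20·log₁₀(d₂/d₁).
ΔL = −20·log₁₀(1.51/0.87) = -4.79 dB, so L₂ = 99.0 + (-4.79) = 94.2 dB SPL.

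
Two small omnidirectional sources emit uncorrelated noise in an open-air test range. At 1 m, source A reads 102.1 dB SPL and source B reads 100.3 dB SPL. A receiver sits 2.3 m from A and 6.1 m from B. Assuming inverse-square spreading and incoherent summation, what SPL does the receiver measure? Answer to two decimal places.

At the listener: L_A = 102.1 − 20·log₁₀(2.3) = 94.865 dB; L_B = 100.3 − 20·log₁₀(6.1) = 84.593 dB.
Combined: 10·log₁₀(10^(94.865/10)+10^(84.593/10)) = 95.26 dB SPL.

95.26 dB SPL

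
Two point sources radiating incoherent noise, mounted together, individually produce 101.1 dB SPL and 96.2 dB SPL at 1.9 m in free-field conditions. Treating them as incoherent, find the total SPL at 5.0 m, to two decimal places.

Combined at 1.9 m: 10·log₁₀(10^(101.1/10)+10^(96.2/10)) = 102.318 dB SPL.
Then apply −20·log₁₀(5.0/1.9) = -8.404 dB → 93.91 dB SPL.

93.91 dB SPL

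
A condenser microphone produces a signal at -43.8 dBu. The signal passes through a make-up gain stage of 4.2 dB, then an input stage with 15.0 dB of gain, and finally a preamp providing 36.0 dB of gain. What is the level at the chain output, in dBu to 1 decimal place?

+11.4 dBu

Cascaded gains and losses add directly in dB.
-43.8 + 4.2 + 15.0 + 36.0 = +11.4 dBu.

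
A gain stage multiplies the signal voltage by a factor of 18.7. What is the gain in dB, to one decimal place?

25.4 dB

Voltage ratio → dB uses the 20·log₁₀ form:
20·log₁₀(18.7) = 25.4 dB.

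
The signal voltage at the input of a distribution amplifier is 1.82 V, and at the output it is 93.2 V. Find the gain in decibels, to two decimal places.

34.19 dB

For a voltage ratio, dB = 20·log₁₀(V₂/V₁).
20·log₁₀(93.2/1.82) = 20·log₁₀(51.21) = 34.19 dB.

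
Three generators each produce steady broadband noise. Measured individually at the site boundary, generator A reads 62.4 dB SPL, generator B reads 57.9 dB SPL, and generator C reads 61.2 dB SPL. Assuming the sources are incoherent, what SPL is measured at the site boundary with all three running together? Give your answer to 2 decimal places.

65.65 dB SPL

Incoherent sources sum as intensities:
L_total = 10·log₁₀(10^(62.4/10) + 10^(57.9/10) + 10^(61.2/10)) = 10·log₁₀(3673000) = 65.65 dB SPL.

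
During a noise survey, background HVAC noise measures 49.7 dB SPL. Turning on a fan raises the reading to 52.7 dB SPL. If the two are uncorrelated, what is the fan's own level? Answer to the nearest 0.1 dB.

Subtract intensities: L_src = 10·log₁₀(10^(L_total/10) − 10^(L_bg/10)).
L_src = 10·log₁₀(10^(52.7/10) − 10^(49.7/10)) = 10·log₁₀(92880) = 49.7 dB SPL.

49.7 dB SPL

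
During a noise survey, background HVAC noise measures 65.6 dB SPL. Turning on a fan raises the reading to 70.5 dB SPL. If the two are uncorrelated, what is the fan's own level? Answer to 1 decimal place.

68.8 dB SPL

Remove the background by subtracting linear intensities:
L_src = 10·log₁₀(10^(70.5/10) − 10^(65.6/10)) = 10·log₁₀(7589000) = 68.8 dB SPL.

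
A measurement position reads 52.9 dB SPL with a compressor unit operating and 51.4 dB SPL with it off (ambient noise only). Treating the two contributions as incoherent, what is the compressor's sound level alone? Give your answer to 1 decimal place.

47.6 dB SPL

Remove the background by subtracting linear intensities:
L_src = 10·log₁₀(10^(52.9/10) − 10^(51.4/10)) = 10·log₁₀(56950) = 47.6 dB SPL.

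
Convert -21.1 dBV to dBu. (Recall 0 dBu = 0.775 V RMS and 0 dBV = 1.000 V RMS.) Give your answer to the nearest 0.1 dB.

The offset between the scales is 20·log₁₀(0.775/1.000) = −2.214 dB.
So dBu = -21.1 + 2.214 = -18.9 dBu.

-18.9 dBu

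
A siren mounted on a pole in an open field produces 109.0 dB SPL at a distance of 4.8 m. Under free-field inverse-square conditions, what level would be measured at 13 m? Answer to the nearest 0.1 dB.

Inverse-square spreading gives ΔL = −20·log₁₀(d₂/d₁).
ΔL = −20·log₁₀(13/4.8) = -8.65 dB, so L₂ = 109.0 + (-8.65) = 100.3 dB SPL.

100.3 dB SPL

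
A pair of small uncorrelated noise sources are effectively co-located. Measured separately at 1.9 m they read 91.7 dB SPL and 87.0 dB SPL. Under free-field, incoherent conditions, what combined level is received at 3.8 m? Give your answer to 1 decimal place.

Combined at 1.9 m: 10·log₁₀(10^(91.7/10)+10^(87.0/10)) = 92.97 dB SPL.
Then apply −20·log₁₀(3.8/1.9) = -6.02 dB → 86.9 dB SPL.

86.9 dB SPL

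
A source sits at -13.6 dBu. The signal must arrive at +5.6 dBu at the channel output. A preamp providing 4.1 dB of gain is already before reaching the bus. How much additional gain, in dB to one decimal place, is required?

15.1 dB

The required make-up gain is the shortfall in the dB sum.
G = +5.6 − (-13.6) − 4.1 = 15.1 dB.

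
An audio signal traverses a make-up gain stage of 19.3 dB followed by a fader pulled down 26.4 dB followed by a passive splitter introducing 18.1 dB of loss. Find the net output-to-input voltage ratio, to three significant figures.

0.0550

Net gain = 19.3 + (−26.4) + (−18.1) = -25.2 dB.
Voltage ratio = 10^(-25.2/20) = 0.0550.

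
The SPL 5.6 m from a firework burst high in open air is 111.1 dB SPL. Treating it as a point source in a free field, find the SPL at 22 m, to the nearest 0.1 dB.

Free-field point source: level drops by 20·log₁₀ of the distance ratio.
ΔL = −20·log₁₀(22/5.6) = -11.88 dB, so L₂ = 111.1 + (-11.88) = 99.2 dB SPL.

99.2 dB SPL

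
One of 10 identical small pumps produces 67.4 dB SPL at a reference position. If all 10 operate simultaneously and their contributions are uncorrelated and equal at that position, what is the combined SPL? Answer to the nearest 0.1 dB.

77.4 dB SPL

10 equal incoherent sources raise the level by 10·log₁₀(10) = 10.00 dB.
L_total = 67.4 + 10.00 = 77.4 dB SPL.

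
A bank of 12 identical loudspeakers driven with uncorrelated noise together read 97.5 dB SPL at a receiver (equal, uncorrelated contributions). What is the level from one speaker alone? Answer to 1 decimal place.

12 equal incoherent sources add 10·log₁₀(12) = 10.79 dB over one source.
L_one = 97.5 − 10.79 = 86.7 dB SPL.

86.7 dB SPL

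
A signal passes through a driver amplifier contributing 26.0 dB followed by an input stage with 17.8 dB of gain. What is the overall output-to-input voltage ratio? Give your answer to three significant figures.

155

Net gain = 26.0 + 17.8 = 43.8 dB.
Voltage ratio = 10^(43.8/20) = 155.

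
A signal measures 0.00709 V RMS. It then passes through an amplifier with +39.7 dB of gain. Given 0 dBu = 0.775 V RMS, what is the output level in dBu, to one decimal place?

Input level: 20·log₁₀(0.00709/0.775) = -40.77 dBu.
Output: -40.77 + 39.7 = -1.1 dBu.

-1.1 dBu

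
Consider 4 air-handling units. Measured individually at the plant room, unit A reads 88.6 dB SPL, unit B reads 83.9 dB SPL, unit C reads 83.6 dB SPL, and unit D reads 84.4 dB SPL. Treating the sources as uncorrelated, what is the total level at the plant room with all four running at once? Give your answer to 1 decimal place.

91.7 dB SPL

Incoherent sources sum as intensities:
L_total = 10·log₁₀(10^(88.6/10) + 10^(83.9/10) + 10^(83.6/10) + 10^(84.4/10)) = 10·log₁₀(1474000000) = 91.7 dB SPL.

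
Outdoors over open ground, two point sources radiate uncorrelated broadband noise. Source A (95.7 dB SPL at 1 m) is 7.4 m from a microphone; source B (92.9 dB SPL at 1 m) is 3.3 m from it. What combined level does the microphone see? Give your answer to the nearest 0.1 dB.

83.9 dB SPL

At the listener: L_A = 95.7 − 20·log₁₀(7.4) = 78.32 dB; L_B = 92.9 − 20·log₁₀(3.3) = 82.53 dB.
Combined: 10·log₁₀(10^(78.32/10)+10^(82.53/10)) = 83.9 dB SPL.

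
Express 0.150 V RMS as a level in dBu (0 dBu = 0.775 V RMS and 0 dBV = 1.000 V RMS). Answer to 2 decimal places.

-14.26 dBu

dBu = 20·log₁₀(V / 0.775 V).
20·log₁₀(0.150/0.775) = -14.26 dBu.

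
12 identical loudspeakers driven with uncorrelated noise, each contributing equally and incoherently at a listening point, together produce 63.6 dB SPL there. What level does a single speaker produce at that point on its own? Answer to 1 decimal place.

12 equal incoherent sources add 10·log₁₀(12) = 10.79 dB over one source.
L_one = 63.6 − 10.79 = 52.8 dB SPL.

52.8 dB SPL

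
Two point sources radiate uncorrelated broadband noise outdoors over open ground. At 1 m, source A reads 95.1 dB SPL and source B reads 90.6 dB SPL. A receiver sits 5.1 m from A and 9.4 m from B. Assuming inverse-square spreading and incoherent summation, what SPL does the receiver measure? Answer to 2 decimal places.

81.38 dB SPL

At the listener: L_A = 95.1 − 20·log₁₀(5.1) = 80.949 dB; L_B = 90.6 − 20·log₁₀(9.4) = 71.137 dB.
Combined: 10·log₁₀(10^(80.949/10)+10^(71.137/10)) = 81.38 dB SPL.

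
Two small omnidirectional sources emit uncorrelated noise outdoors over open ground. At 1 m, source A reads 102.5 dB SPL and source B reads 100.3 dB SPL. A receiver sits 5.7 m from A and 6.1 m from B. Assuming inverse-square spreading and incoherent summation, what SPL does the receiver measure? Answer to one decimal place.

89.2 dB SPL

At the listener: L_A = 102.5 − 20·log₁₀(5.7) = 87.38 dB; L_B = 100.3 − 20·log₁₀(6.1) = 84.59 dB.
Combined: 10·log₁₀(10^(87.38/10)+10^(84.59/10)) = 89.2 dB SPL.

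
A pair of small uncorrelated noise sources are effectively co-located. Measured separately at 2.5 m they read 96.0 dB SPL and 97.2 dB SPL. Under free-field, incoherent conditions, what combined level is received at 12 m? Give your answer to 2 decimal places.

Combined at 2.5 m: 10·log₁₀(10^(96.0/10)+10^(97.2/10)) = 99.652 dB SPL.
Then apply −20·log₁₀(12/2.5) = -13.625 dB → 86.03 dB SPL.

86.03 dB SPL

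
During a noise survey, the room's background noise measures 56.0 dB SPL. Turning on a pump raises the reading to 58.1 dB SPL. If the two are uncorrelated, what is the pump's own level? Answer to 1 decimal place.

53.9 dB SPL

Subtract intensities: L_src = 10·log₁₀(10^(L_total/10) − 10^(L_bg/10)).
L_src = 10·log₁₀(10^(58.1/10) − 10^(56.0/10)) = 10·log₁₀(247500) = 53.9 dB SPL.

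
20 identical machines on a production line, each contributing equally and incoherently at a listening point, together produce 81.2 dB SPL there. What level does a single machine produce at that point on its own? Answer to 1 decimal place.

68.2 dB SPL

20 equal incoherent sources add 10·log₁₀(20) = 13.01 dB over one source.
L_one = 81.2 − 13.01 = 68.2 dB SPL.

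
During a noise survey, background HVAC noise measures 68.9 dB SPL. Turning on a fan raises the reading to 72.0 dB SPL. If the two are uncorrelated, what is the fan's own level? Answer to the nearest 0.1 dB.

Background correction is a power subtraction:
L_src = 10·log₁₀(10^(72.0/10) − 10^(68.9/10)) = 10·log₁₀(8086000) = 69.1 dB SPL.

69.1 dB SPL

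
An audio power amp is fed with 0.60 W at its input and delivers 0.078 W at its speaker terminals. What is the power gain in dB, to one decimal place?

-8.9 dB

For a power ratio, dB = 10·log₁₀(P₂/P₁).
10·log₁₀(0.078/0.60) = 10·log₁₀(0.1300) = -8.9 dB.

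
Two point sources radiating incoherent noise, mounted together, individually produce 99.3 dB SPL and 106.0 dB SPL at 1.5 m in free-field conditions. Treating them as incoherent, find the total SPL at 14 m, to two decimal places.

Combined at 1.5 m: 10·log₁₀(10^(99.3/10)+10^(106.0/10)) = 106.841 dB SPL.
Then apply −20·log₁₀(14/1.5) = -19.401 dB → 87.44 dB SPL.

87.44 dB SPL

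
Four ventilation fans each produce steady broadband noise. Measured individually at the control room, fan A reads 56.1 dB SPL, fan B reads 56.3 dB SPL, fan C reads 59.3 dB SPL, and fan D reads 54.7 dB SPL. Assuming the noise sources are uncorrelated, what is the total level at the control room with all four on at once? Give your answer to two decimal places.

Add the sources as powers (linear), then convert back to dB:
L_total = 10·log₁₀(10^(56.1/10) + 10^(56.3/10) + 10^(59.3/10) + 10^(54.7/10)) = 10·log₁₀(1980000) = 62.97 dB SPL.

62.97 dB SPL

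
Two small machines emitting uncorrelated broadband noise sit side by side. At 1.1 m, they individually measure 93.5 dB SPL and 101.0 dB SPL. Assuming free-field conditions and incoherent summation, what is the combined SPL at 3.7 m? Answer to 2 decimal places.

Combined at 1.1 m: 10·log₁₀(10^(93.5/10)+10^(101.0/10)) = 101.711 dB SPL.
Then apply −20·log₁₀(3.7/1.1) = -10.536 dB → 91.17 dB SPL.

91.17 dB SPL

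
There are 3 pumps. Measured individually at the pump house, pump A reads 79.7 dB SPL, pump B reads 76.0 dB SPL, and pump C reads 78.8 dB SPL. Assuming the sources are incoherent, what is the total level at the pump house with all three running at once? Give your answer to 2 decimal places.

83.20 dB SPL

Add the sources as powers (linear), then convert back to dB:
L_total = 10·log₁₀(10^(79.7/10) + 10^(76.0/10) + 10^(78.8/10)) = 10·log₁₀(209000000) = 83.20 dB SPL.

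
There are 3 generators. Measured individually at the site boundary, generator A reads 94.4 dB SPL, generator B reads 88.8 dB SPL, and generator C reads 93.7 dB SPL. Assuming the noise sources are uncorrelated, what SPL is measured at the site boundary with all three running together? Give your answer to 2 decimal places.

97.68 dB SPL

Uncorrelated sources add in intensity (power), not in dB.
L_total = 10·log₁₀(10^(94.4/10) + 10^(88.8/10) + 10^(93.7/10)) = 10·log₁₀(5857000000) = 97.68 dB SPL.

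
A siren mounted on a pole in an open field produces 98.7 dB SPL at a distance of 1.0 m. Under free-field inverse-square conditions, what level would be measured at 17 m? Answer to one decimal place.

74.1 dB SPL

For a point source in a free field, ΔL = −20·log₁₀(d₂/d₁).
ΔL = −20·log₁₀(17/1.0) = -24.61 dB, so L₂ = 98.7 + (-24.61) = 74.1 dB SPL.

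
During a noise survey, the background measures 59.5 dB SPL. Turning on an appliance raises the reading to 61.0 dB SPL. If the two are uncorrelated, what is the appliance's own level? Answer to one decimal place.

55.7 dB SPL

Remove the background by subtracting linear intensities:
L_src = 10·log₁₀(10^(61.0/10) − 10^(59.5/10)) = 10·log₁₀(367700) = 55.7 dB SPL.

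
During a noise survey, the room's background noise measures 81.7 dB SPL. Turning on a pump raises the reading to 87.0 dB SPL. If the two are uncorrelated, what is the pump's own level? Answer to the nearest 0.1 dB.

85.5 dB SPL

Background correction is a power subtraction:
L_src = 10·log₁₀(10^(87.0/10) − 10^(81.7/10)) = 10·log₁₀(353300000) = 85.5 dB SPL.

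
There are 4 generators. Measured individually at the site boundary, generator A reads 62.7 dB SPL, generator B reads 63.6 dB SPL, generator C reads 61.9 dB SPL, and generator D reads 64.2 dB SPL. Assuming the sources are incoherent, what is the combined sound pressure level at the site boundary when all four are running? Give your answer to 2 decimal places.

Incoherent sources sum as intensities:
L_total = 10·log₁₀(10^(62.7/10) + 10^(63.6/10) + 10^(61.9/10) + 10^(64.2/10)) = 10·log₁₀(8332000) = 69.21 dB SPL.

69.21 dB SPL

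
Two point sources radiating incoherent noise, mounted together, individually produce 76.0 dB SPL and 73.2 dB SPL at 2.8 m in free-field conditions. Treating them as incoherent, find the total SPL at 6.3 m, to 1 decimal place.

Combined at 2.8 m: 10·log₁₀(10^(76.0/10)+10^(73.2/10)) = 77.83 dB SPL.
Then apply −20·log₁₀(6.3/2.8) = -7.04 dB → 70.8 dB SPL.

70.8 dB SPL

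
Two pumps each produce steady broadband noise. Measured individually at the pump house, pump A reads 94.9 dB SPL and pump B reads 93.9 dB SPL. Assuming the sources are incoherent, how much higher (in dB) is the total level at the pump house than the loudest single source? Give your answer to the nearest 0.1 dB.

2.5 dB

Incoherent sources sum as intensities:
L_total = 10·log₁₀(10^(94.9/10) + 10^(93.9/10)) = 97.44 dB SPL.
Excess over the loudest (94.9 dB): 97.44 − 94.9 = 2.5 dB.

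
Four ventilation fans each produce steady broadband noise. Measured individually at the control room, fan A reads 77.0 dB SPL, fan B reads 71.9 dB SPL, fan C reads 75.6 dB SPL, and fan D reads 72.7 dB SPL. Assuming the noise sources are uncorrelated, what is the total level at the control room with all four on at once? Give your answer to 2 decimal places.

80.81 dB SPL

Uncorrelated sources add in intensity (power), not in dB.
L_total = 10·log₁₀(10^(77.0/10) + 10^(71.9/10) + 10^(75.6/10) + 10^(72.7/10)) = 10·log₁₀(120500000) = 80.81 dB SPL.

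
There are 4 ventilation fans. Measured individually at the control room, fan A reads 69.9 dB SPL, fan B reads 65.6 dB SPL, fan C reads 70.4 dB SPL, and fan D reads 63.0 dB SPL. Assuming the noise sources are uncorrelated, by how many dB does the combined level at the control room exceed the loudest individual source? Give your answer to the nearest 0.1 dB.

3.8 dB

Incoherent sources sum as intensities:
L_total = 10·log₁₀(10^(69.9/10) + 10^(65.6/10) + 10^(70.4/10) + 10^(63.0/10)) = 74.21 dB SPL.
Excess over the loudest (70.4 dB): 74.21 − 70.4 = 3.8 dB.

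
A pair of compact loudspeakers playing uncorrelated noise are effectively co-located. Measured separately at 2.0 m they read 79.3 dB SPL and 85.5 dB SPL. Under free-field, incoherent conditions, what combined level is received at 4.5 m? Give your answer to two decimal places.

Combined at 2.0 m: 10·log₁₀(10^(79.3/10)+10^(85.5/10)) = 86.434 dB SPL.
Then apply −20·log₁₀(4.5/2.0) = -7.044 dB → 79.39 dB SPL.

79.39 dB SPL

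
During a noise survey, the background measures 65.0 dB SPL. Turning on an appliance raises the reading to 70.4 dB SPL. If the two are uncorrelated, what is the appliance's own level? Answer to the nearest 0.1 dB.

Background correction is a power subtraction:
L_src = 10·log₁₀(10^(70.4/10) − 10^(65.0/10)) = 10·log₁₀(7803000) = 68.9 dB SPL.

68.9 dB SPL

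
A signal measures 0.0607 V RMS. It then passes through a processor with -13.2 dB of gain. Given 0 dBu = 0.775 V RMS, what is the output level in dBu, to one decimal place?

Input level: 20·log₁₀(0.0607/0.775) = -22.12 dBu.
Output: -22.12 − 13.2 = -35.3 dBu.

-35.3 dBu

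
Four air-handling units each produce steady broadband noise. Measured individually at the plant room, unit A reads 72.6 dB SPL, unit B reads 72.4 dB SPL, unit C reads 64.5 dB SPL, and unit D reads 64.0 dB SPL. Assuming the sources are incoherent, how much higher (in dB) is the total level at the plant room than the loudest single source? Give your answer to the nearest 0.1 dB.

3.5 dB

Uncorrelated sources add in intensity (power), not in dB.
L_total = 10·log₁₀(10^(72.6/10) + 10^(72.4/10) + 10^(64.5/10) + 10^(64.0/10)) = 76.12 dB SPL.
Excess over the loudest (72.6 dB): 76.12 − 72.6 = 3.5 dB.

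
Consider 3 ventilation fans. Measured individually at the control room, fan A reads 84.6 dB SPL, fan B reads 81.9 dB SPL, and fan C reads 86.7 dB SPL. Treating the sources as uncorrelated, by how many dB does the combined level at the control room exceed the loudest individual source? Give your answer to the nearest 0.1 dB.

2.9 dB

Uncorrelated sources add in intensity (power), not in dB.
L_total = 10·log₁₀(10^(84.6/10) + 10^(81.9/10) + 10^(86.7/10)) = 89.60 dB SPL.
Excess over the loudest (86.7 dB): 89.60 − 86.7 = 2.9 dB.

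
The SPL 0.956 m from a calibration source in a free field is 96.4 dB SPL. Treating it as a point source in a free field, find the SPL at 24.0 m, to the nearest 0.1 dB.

Free-field point source: level drops by 20·log₁₀ of the distance ratio.
ΔL = −20·log₁₀(24.0/0.956) = -28.00 dB, so L₂ = 96.4 + (-28.00) = 68.4 dB SPL.

68.4 dB SPL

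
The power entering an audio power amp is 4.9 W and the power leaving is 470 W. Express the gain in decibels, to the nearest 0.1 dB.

Power is a power quantity, so gain = 10·log₁₀(P_out/P_in).
10·log₁₀(470/4.9) = 10·log₁₀(95.92) = 19.8 dB.

19.8 dB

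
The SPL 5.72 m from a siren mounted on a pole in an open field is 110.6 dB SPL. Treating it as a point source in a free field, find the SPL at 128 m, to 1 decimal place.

Inverse-square spreading gives ΔL = −20·log₁₀(d₂/d₁).
ΔL = −20·log₁₀(128/5.72) = -27.00 dB, so L₂ = 110.6 + (-27.00) = 83.6 dB SPL.

83.6 dB SPL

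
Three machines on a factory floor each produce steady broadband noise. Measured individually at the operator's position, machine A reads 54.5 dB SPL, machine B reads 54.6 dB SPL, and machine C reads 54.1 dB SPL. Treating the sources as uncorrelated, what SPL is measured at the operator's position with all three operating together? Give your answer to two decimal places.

59.18 dB SPL

Uncorrelated sources add in intensity (power), not in dB.
L_total = 10·log₁₀(10^(54.5/10) + 10^(54.6/10) + 10^(54.1/10)) = 10·log₁₀(827300) = 59.18 dB SPL.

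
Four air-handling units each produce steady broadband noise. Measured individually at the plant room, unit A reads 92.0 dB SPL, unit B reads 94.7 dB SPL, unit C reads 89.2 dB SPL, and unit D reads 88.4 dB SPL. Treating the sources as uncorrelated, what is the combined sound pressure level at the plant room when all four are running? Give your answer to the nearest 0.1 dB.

Add the sources as powers (linear), then convert back to dB:
L_total = 10·log₁₀(10^(92.0/10) + 10^(94.7/10) + 10^(89.2/10) + 10^(88.4/10)) = 10·log₁₀(6060000000) = 97.8 dB SPL.

97.8 dB SPL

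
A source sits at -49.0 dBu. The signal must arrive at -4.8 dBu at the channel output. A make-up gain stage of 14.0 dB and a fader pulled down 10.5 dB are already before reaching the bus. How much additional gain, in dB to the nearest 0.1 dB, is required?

40.7 dB

The required make-up gain is the shortfall in the dB sum.
G = -4.8 − (-49.0) − 14.0 + 10.5 = 40.7 dB.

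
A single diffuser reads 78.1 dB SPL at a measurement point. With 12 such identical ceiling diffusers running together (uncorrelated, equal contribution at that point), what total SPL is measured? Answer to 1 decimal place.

12 equal incoherent sources raise the level by 10·log₁₀(12) = 10.79 dB.
L_total = 78.1 + 10.79 = 88.9 dB SPL.

88.9 dB SPL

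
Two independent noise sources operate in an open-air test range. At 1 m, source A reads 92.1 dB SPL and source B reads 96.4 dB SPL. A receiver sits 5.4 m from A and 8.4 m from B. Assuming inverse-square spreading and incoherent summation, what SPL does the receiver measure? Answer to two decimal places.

At the listener: L_A = 92.1 − 20·log₁₀(5.4) = 77.452 dB; L_B = 96.4 − 20·log₁₀(8.4) = 77.914 dB.
Combined: 10·log₁₀(10^(77.452/10)+10^(77.914/10)) = 80.70 dB SPL.

80.70 dB SPL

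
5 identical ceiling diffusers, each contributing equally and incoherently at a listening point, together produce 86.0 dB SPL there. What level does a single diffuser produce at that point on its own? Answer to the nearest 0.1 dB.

79.0 dB SPL

5 equal incoherent sources add 10·log₁₀(5) = 6.99 dB over one source.
L_one = 86.0 − 6.99 = 79.0 dB SPL.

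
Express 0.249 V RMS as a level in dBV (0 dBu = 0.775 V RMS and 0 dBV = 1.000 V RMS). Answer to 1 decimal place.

dBV = 20·log₁₀(V / 1.000 V).
20·log₁₀(0.249/1.000) = -12.1 dBV.

-12.1 dBV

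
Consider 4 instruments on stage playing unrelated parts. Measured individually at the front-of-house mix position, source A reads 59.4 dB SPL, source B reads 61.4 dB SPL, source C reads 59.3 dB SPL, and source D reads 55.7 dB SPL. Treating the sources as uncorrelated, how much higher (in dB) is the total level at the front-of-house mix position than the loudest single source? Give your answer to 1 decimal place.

Uncorrelated sources add in intensity (power), not in dB.
L_total = 10·log₁₀(10^(59.4/10) + 10^(61.4/10) + 10^(59.3/10) + 10^(55.7/10)) = 65.41 dB SPL.
Excess over the loudest (61.4 dB): 65.41 − 61.4 = 4.0 dB.

4.0 dB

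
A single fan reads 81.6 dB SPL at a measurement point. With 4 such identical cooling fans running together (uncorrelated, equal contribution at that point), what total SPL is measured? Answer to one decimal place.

87.6 dB SPL

4 equal incoherent sources raise the level by 10·log₁₀(4) = 6.02 dB.
L_total = 81.6 + 6.02 = 87.6 dB SPL.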